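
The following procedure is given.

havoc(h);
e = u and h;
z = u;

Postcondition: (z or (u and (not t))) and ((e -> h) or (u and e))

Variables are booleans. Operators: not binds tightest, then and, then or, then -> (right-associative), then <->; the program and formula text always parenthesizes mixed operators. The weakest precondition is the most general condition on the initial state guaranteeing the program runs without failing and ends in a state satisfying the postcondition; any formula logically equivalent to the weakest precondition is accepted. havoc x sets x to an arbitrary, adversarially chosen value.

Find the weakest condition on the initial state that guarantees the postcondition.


Working backward. After the program, (z or (u and (not t))) and ((e -> h) or (u and e)) must hold.
Before z := u: (u or (u and (not t))) and ((e -> h) or (u and e))
Before e := u and h: (u or (u and (not t))) and (((u and h) -> h) or (u and h))
Before havoc h: u or (u and (not t))
Answer: WP = u or (u and (not t))


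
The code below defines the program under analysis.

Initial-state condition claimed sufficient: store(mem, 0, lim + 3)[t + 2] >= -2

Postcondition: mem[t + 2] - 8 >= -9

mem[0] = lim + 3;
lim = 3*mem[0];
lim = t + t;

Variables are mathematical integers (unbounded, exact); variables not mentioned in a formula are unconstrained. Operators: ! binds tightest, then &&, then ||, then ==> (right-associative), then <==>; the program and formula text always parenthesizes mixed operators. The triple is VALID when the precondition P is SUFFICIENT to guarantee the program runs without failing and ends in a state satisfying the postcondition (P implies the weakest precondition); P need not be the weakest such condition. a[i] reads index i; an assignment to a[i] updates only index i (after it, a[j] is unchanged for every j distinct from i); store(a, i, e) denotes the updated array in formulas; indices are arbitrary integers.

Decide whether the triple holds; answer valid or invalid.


Working backward. After the program, the postcondition mem[t + 2] - 8 >= -9 must hold; in canonical form it is mem[t + 2] >= -1.
Before lim := t + t: mem[t + 2] >= -1
Before lim := 3*mem[0]: mem[t + 2] >= -1
Before mem[0] := lim + 3: store(mem, 0, lim + 3)[t + 2] >= -1
The weakest precondition is store(mem, 0, lim + 3)[t + 2] >= -1.
Check whether store(mem, 0, lim + 3)[t + 2] >= -2 implies it.
Countermodel: at the initial state lim = -5, mem = {[0] = -2, elsewhere -2}, t = -2, the precondition holds but the weakest precondition fails.
Answer: invalid


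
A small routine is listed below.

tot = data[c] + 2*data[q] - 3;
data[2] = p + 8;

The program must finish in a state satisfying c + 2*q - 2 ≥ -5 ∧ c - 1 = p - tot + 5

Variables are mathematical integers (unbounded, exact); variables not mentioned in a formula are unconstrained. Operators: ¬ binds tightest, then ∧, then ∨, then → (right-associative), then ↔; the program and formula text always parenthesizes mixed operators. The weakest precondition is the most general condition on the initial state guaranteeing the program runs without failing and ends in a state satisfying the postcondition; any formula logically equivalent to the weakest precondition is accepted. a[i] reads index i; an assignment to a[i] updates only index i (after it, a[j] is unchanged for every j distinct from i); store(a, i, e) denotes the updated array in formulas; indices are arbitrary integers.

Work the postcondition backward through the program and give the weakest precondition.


Working backward. After the program, the postcondition c + 2*q - 2 ≥ -5 ∧ c - 1 = p - tot + 5 must hold; in canonical form it is c + 2*q ≥ -3 ∧ c + tot = p + 6.
Before data[2] := p + 8: c + 2*q ≥ -3 ∧ c + tot = p + 6
Before tot := data[c] + 2*data[q] - 3: c + 2*q ≥ -3 ∧ data[c] + 2*data[q] + c = p + 9
Answer: WP = c + 2*q ≥ -3 ∧ data[c] + 2*data[q] + c = p + 9


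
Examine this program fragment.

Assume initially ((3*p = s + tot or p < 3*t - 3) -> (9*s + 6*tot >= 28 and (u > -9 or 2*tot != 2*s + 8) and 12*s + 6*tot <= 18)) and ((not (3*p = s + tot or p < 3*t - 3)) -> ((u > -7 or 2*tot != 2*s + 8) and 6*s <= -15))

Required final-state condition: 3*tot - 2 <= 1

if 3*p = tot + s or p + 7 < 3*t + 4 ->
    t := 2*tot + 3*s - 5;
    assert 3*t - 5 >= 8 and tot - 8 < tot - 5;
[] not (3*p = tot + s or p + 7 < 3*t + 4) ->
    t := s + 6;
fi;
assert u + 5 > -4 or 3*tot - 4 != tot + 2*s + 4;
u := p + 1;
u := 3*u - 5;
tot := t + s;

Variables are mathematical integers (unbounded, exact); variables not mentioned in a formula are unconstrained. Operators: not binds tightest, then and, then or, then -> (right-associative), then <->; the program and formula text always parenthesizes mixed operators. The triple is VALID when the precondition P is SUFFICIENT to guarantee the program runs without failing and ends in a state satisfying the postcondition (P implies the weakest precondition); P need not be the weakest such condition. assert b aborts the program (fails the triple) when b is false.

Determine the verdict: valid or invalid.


Working backward. After the program, the postcondition 3*tot - 2 <= 1 must hold; in canonical form it is 3*tot <= 3.
Before tot := t + s: 3*s + 3*t <= 3
Before u := 3*u - 5: 3*s + 3*t <= 3
Before u := p + 1: 3*s + 3*t <= 3
Before assert u + 5 > -4 or 3*tot - 4 != tot + 2*s + 4: (u > -9 or 2*tot != 2*s + 8) and 3*s + 3*t <= 3
Then branch requires 9*s + 6*tot >= 28 and (u > -9 or 2*tot != 2*s + 8) and 12*s + 6*tot <= 18; else branch requires (u > -9 or 2*tot != 2*s + 8) and 6*s <= -15.
Before the if: ((3*p = s + tot or p < 3*t - 3) -> (9*s + 6*tot >= 28 and (u > -9 or 2*tot != 2*s + 8) and 12*s + 6*tot <= 18)) and ((not (3*p = s + tot or p < 3*t - 3)) -> ((u > -9 or 2*tot != 2*s + 8) and 6*s <= -15))
The weakest precondition is ((3*p = s + tot or p < 3*t - 3) -> (9*s + 6*tot >= 28 and (u > -9 or 2*tot != 2*s + 8) and 12*s + 6*tot <= 18)) and ((not (3*p = s + tot or p < 3*t - 3)) -> ((u > -9 or 2*tot != 2*s + 8) and 6*s <= -15)).
Check whether ((3*p = s + tot or p < 3*t - 3) -> (9*s + 6*tot >= 28 and (u > -9 or 2*tot != 2*s + 8) and 12*s + 6*tot <= 18)) and ((not (3*p = s + tot or p < 3*t - 3)) -> ((u > -7 or 2*tot != 2*s + 8) and 6*s <= -15)) implies it.
Every state satisfying the precondition satisfies the weakest precondition: the implication holds.
Answer: valid


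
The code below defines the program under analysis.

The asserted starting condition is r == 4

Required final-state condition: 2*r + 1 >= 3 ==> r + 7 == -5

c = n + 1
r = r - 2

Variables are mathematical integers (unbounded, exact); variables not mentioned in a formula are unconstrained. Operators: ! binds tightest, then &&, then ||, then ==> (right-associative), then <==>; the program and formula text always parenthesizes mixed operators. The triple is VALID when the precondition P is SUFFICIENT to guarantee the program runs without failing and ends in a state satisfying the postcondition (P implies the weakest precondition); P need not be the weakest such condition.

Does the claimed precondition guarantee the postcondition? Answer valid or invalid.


Working backward. After the program, the postcondition 2*r + 1 >= 3 ==> r + 7 == -5 must hold; in canonical form it is 2*r >= 2 ==> r == -12.
Before r := r - 2: 2*r >= 6 ==> r == -10
Before c := n + 1: 2*r >= 6 ==> r == -10
The weakest precondition is 2*r >= 6 ==> r == -10.
Check whether r == 4 implies it.
Countermodel: at the initial state r = 4, the precondition holds but the weakest precondition fails.
Answer: invalid


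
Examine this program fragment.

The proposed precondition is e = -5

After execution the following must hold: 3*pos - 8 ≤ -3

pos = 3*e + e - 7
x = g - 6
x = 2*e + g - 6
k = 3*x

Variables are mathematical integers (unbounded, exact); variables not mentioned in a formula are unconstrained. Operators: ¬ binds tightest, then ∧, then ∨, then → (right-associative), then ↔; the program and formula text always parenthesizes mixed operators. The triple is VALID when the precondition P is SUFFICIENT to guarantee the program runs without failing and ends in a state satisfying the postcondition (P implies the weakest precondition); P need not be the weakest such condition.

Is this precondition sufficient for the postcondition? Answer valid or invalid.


Working backward. After the program, the postcondition 3*pos - 8 ≤ -3 must hold; in canonical form it is 3*pos ≤ 5.
Before k := 3*x: 3*pos ≤ 5
Before x := 2*e + g - 6: 3*pos ≤ 5
Before x := g - 6: 3*pos ≤ 5
Before pos := 3*e + e - 7: 12*e ≤ 26
The weakest precondition is 12*e ≤ 26.
Check whether e = -5 implies it.
Every state satisfying the precondition satisfies the weakest precondition: the implication holds.
Answer: valid


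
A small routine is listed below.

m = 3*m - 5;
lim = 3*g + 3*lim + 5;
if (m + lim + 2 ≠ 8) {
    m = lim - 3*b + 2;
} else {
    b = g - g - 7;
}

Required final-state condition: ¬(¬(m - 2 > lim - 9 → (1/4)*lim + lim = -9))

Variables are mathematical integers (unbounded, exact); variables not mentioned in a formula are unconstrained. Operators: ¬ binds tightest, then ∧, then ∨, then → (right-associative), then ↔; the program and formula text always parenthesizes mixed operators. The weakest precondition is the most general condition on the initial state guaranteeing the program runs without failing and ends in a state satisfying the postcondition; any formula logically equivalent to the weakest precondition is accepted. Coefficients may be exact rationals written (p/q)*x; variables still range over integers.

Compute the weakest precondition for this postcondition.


Working backward. After the program, the postcondition ¬(¬(m - 2 > lim - 9 → (1/4)*lim + lim = -9)) must hold; in canonical form it is m > lim - 7 → (5/4)*lim = -9.
Then branch requires 3*b < 9 → (5/4)*lim = -9; else branch requires m > lim - 7 → (5/4)*lim = -9.
Before the if: (lim + m ≠ 6 → (3*b < 9 → (5/4)*lim = -9)) ∧ ((¬(lim + m ≠ 6)) → (m > lim - 7 → (5/4)*lim = -9))
Before lim := 3*g + 3*lim + 5: (3*g + 3*lim + m ≠ 1 → (3*b < 9 → (15/4)*g + (15/4)*lim = -61/4)) ∧ ((¬(3*g + 3*lim + m ≠ 1)) → (m > 3*g + 3*lim - 2 → (15/4)*g + (15/4)*lim = -61/4))
Before m := 3*m - 5: (3*g + 3*lim + 3*m ≠ 6 → (3*b < 9 → (15/4)*g + (15/4)*lim = -61/4)) ∧ ((¬(3*g + 3*lim + 3*m ≠ 6)) → (3*m > 3*g + 3*lim + 3 → (15/4)*g + (15/4)*lim = -61/4))
Answer: WP = (3*g + 3*lim + 3*m ≠ 6 → (3*b < 9 → (15/4)*g + (15/4)*lim = -61/4)) ∧ ((¬(3*g + 3*lim + 3*m ≠ 6)) → (3*m > 3*g + 3*lim + 3 → (15/4)*g + (15/4)*lim = -61/4))


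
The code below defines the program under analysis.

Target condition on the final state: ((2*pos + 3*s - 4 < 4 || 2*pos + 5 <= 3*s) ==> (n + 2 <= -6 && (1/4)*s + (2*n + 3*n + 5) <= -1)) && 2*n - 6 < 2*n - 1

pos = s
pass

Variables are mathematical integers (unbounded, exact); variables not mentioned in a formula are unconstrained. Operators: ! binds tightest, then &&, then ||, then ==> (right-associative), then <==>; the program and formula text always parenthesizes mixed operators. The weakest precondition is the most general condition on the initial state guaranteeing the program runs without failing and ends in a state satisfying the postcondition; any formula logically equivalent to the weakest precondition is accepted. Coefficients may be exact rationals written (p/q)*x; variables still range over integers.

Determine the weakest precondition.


Working backward. After the program, the postcondition ((2*pos + 3*s - 4 < 4 || 2*pos + 5 <= 3*s) ==> (n + 2 <= -6 && (1/4)*s + (2*n + 3*n + 5) <= -1)) && 2*n - 6 < 2*n - 1 must hold; in canonical form it is (2*pos + 3*s < 8 || 2*pos <= 3*s - 5) ==> (n <= -8 && 5*n + (1/4)*s <= -6).
Before skip: (2*pos + 3*s < 8 || 2*pos <= 3*s - 5) ==> (n <= -8 && 5*n + (1/4)*s <= -6)
Before pos := s: (5*s < 8 || s >= 5) ==> (n <= -8 && 5*n + (1/4)*s <= -6)
Answer: WP = (5*s < 8 || s >= 5) ==> (n <= -8 && 5*n + (1/4)*s <= -6)


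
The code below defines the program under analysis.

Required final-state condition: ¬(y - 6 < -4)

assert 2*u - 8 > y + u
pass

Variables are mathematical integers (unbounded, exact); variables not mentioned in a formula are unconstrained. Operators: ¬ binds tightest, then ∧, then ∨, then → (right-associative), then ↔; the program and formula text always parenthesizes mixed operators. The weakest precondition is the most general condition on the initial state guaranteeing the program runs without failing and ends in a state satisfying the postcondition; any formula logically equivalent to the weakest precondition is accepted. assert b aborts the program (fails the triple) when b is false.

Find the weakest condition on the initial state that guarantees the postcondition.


Working backward. After the program, the postcondition ¬(y - 6 < -4) must hold; in canonical form it is ¬(y < 2).
Before skip: ¬(y < 2)
Before assert 2*u - 8 > y + u: u > y + 8 ∧ (¬(y < 2))
Answer: WP = u > y + 8 ∧ (¬(y < 2))


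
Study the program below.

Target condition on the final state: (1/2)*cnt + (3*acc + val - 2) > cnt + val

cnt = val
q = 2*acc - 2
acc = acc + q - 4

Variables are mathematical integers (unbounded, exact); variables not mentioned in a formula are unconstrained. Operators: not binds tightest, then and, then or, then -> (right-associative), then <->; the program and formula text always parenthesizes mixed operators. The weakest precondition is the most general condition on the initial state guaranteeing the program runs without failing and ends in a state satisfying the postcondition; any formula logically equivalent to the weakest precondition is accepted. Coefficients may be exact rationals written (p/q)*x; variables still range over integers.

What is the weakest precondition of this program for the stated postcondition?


Working backward. After the program, the postcondition (1/2)*cnt + (3*acc + val - 2) > cnt + val must hold; in canonical form it is 3*acc > (1/2)*cnt + 2.
Before acc := acc + q - 4: 3*acc + 3*q > (1/2)*cnt + 14
Before q := 2*acc - 2: 9*acc > (1/2)*cnt + 20
Before cnt := val: 9*acc > (1/2)*val + 20
Answer: WP = 9*acc > (1/2)*val + 20


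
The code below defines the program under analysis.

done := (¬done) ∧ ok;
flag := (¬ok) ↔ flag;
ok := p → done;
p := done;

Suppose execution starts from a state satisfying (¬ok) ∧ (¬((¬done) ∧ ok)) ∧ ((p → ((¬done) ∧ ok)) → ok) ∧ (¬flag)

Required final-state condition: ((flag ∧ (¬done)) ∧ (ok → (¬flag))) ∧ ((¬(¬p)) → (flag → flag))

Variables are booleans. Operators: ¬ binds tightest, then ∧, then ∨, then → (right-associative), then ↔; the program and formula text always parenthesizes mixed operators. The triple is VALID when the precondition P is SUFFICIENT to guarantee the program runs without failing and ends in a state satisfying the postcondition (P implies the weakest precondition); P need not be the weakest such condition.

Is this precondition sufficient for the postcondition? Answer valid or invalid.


Working backward. After the program, the postcondition ((flag ∧ (¬done)) ∧ (ok → (¬flag))) ∧ ((¬(¬p)) → (flag → flag)) must hold; in canonical form it is flag ∧ (¬done) ∧ (ok → (¬flag)).
Before p := done: flag ∧ (¬done) ∧ (ok → (¬flag))
Before ok := p → done: flag ∧ (¬done) ∧ ((p → done) → (¬flag))
Before flag := (¬ok) ↔ flag: ((¬ok) ↔ flag) ∧ (¬done) ∧ ((p → done) → (¬((¬ok) ↔ flag)))
Before done := (¬done) ∧ ok: ((¬ok) ↔ flag) ∧ (¬((¬done) ∧ ok)) ∧ ((p → ((¬done) ∧ ok)) → (¬((¬ok) ↔ flag)))
The weakest precondition is ((¬ok) ↔ flag) ∧ (¬((¬done) ∧ ok)) ∧ ((p → ((¬done) ∧ ok)) → (¬((¬ok) ↔ flag))).
Check whether (¬ok) ∧ (¬((¬done) ∧ ok)) ∧ ((p → ((¬done) ∧ ok)) → ok) ∧ (¬flag) implies it.
Countermodel: at the initial state done = false, flag = false, ok = false, p = true, the precondition holds but the weakest precondition fails.
Answer: invalid


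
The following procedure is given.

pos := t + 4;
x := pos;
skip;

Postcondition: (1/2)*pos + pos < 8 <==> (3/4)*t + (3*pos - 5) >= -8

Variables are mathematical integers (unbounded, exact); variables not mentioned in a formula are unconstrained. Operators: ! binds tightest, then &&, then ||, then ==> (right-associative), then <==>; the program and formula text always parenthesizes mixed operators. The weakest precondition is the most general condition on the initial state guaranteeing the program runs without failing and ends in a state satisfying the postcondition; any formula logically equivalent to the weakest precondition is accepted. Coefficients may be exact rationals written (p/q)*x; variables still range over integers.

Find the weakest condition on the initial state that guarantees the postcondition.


Working backward. After the program, the postcondition (1/2)*pos + pos < 8 <==> (3/4)*t + (3*pos - 5) >= -8 must hold; in canonical form it is (3/2)*pos < 8 <==> 3*pos + (3/4)*t >= -3.
Before skip: (3/2)*pos < 8 <==> 3*pos + (3/4)*t >= -3
Before x := pos: (3/2)*pos < 8 <==> 3*pos + (3/4)*t >= -3
Before pos := t + 4: (3/2)*t < 2 <==> (15/4)*t >= -15
Answer: WP = (3/2)*t < 2 <==> (15/4)*t >= -15


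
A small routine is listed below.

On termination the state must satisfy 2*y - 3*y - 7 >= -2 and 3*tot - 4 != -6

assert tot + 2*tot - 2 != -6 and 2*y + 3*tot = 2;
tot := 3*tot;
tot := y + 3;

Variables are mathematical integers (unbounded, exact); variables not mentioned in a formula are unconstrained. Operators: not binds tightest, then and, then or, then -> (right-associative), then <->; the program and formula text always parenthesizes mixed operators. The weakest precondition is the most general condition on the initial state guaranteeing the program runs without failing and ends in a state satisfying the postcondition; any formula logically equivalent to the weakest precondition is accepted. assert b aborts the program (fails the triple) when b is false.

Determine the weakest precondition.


Working backward. After the program, the postcondition 2*y - 3*y - 7 >= -2 and 3*tot - 4 != -6 must hold; in canonical form it is y <= -5 and 3*tot != -2.
Before tot := y + 3: y <= -5 and 3*y != -11
Before tot := 3*tot: y <= -5 and 3*y != -11
Before assert tot + 2*tot - 2 != -6 and 2*y + 3*tot = 2: 3*tot != -4 and 3*tot + 2*y = 2 and y <= -5 and 3*y != -11
Answer: WP = 3*tot != -4 and 3*tot + 2*y = 2 and y <= -5 and 3*y != -11


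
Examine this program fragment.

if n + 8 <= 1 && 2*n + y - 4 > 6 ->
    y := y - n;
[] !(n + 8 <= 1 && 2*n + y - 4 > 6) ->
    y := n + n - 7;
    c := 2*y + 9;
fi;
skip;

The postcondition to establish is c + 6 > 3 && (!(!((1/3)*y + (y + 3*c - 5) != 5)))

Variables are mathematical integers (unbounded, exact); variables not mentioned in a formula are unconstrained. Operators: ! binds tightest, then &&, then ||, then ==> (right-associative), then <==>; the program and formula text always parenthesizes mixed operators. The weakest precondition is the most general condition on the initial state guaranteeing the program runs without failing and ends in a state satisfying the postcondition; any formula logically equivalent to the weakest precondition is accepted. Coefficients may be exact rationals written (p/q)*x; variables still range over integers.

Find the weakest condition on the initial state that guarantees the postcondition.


Working backward. After the program, the postcondition c + 6 > 3 && (!(!((1/3)*y + (y + 3*c - 5) != 5))) must hold; in canonical form it is c > -3 && 3*c + (4/3)*y != 10.
Before skip: c > -3 && 3*c + (4/3)*y != 10
Then branch requires c > -3 && 3*c + (4/3)*y != (4/3)*n + 10; else branch requires 4*n > 2 && (44/3)*n != 103/3.
Before the if: ((n <= -7 && 2*n + y > 10) ==> (c > -3 && 3*c + (4/3)*y != (4/3)*n + 10)) && ((!(n <= -7 && 2*n + y > 10)) ==> (4*n > 2 && (44/3)*n != 103/3))
Answer: WP = ((n <= -7 && 2*n + y > 10) ==> (c > -3 && 3*c + (4/3)*y != (4/3)*n + 10)) && ((!(n <= -7 && 2*n + y > 10)) ==> (4*n > 2 && (44/3)*n != 103/3))


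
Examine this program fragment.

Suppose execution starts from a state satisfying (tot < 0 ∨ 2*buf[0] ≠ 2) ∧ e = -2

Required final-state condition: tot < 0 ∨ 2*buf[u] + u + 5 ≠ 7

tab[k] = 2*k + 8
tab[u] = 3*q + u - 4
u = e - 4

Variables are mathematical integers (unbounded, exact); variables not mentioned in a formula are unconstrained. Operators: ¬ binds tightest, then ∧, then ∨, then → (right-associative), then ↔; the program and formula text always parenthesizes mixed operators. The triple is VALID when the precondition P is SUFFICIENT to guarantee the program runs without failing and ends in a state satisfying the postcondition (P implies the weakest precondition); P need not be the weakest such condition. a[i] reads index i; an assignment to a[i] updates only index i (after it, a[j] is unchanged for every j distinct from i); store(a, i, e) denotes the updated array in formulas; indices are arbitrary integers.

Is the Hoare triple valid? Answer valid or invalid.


Working backward. After the program, the postcondition tot < 0 ∨ 2*buf[u] + u + 5 ≠ 7 must hold; in canonical form it is tot < 0 ∨ 2*buf[u] + u ≠ 2.
Before u := e - 4: tot < 0 ∨ 2*buf[e - 4] + e ≠ 6
Before tab[u] := 3*q + u - 4: tot < 0 ∨ 2*buf[e - 4] + e ≠ 6
Before tab[k] := 2*k + 8: tot < 0 ∨ 2*buf[e - 4] + e ≠ 6
The weakest precondition is tot < 0 ∨ 2*buf[e - 4] + e ≠ 6.
Check whether (tot < 0 ∨ 2*buf[0] ≠ 2) ∧ e = -2 implies it.
Countermodel: at the initial state buf = {[-6] = 4, [0] = 2, elsewhere 2}, e = -2, tot = 0, the precondition holds but the weakest precondition fails.
Answer: invalid


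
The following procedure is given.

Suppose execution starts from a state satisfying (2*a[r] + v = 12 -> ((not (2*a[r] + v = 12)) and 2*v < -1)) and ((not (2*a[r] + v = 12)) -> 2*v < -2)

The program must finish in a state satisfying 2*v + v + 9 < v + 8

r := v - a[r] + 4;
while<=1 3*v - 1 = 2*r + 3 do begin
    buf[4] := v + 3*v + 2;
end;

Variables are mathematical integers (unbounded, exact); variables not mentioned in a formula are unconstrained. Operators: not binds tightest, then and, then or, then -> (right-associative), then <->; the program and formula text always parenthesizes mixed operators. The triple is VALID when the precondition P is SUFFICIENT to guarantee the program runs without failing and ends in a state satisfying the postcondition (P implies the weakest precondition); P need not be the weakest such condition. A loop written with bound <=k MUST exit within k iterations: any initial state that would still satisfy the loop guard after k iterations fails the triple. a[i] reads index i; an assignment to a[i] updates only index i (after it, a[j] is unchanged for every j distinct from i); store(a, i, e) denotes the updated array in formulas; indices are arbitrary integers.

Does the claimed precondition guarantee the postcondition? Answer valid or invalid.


Working backward. After the program, the postcondition 2*v + v + 9 < v + 8 must hold; in canonical form it is 2*v < -1.
Before the loop (bound <=1), unroll the exhaustion recursion (WP_0 = exit-now case; WP_j = one more guarded iteration, up to j = 1):
  WP_0: (not (3*v = 2*r + 4)) and 2*v < -1
  WP_1: (3*v = 2*r + 4 -> ((not (3*v = 2*r + 4)) and 2*v < -1)) and ((not (3*v = 2*r + 4)) -> 2*v < -1)
So before the loop: (3*v = 2*r + 4 -> ((not (3*v = 2*r + 4)) and 2*v < -1)) and ((not (3*v = 2*r + 4)) -> 2*v < -1)
Before r := v - a[r] + 4: (2*a[r] + v = 12 -> ((not (2*a[r] + v = 12)) and 2*v < -1)) and ((not (2*a[r] + v = 12)) -> 2*v < -1)
The weakest precondition is (2*a[r] + v = 12 -> ((not (2*a[r] + v = 12)) and 2*v < -1)) and ((not (2*a[r] + v = 12)) -> 2*v < -1).
Check whether (2*a[r] + v = 12 -> ((not (2*a[r] + v = 12)) and 2*v < -1)) and ((not (2*a[r] + v = 12)) -> 2*v < -2) implies it.
Every state satisfying the precondition satisfies the weakest precondition: the implication holds.
Answer: valid


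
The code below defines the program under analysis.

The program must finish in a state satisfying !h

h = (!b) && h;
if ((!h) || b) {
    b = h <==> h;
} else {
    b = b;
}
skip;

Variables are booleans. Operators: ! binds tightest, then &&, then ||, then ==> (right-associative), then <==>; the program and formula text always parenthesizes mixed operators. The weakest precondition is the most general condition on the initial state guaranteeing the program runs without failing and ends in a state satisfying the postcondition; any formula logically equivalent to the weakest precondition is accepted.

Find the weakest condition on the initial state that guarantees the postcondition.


Working backward. After the program, !h must hold.
Before skip: !h
Then branch requires !h; else branch requires !h.
Before the if: (((!h) || b) ==> (!h)) && ((!((!h) || b)) ==> (!h))
Before h := (!b) && h: (((!((!b) && h)) || b) ==> (!((!b) && h))) && ((!((!((!b) && h)) || b)) ==> (!((!b) && h)))
Answer: WP = (((!((!b) && h)) || b) ==> (!((!b) && h))) && ((!((!((!b) && h)) || b)) ==> (!((!b) && h)))


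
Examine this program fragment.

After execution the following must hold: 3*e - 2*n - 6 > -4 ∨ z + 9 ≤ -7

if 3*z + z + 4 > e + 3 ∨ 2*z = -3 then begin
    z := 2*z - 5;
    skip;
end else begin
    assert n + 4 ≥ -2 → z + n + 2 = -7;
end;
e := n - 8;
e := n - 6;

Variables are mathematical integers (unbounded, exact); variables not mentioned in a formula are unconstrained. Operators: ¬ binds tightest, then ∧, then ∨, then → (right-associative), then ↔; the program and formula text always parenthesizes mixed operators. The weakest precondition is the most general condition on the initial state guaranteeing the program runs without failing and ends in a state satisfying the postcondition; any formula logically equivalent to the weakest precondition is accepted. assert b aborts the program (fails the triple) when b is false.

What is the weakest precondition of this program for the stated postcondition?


Working backward. After the program, the postcondition 3*e - 2*n - 6 > -4 ∨ z + 9 ≤ -7 must hold; in canonical form it is 3*e > 2*n + 2 ∨ z ≤ -16.
Before e := n - 6: n > 20 ∨ z ≤ -16
Before e := n - 8: n > 20 ∨ z ≤ -16
Then branch requires n > 20 ∨ 2*z ≤ -11; else branch requires (n ≥ -6 → n + z = -9) ∧ (n > 20 ∨ z ≤ -16).
Before the if: ((4*z > e - 1 ∨ 2*z = -3) → (n > 20 ∨ 2*z ≤ -11)) ∧ ((¬(4*z > e - 1 ∨ 2*z = -3)) → ((n ≥ -6 → n + z = -9) ∧ (n > 20 ∨ z ≤ -16)))
Answer: WP = ((4*z > e - 1 ∨ 2*z = -3) → (n > 20 ∨ 2*z ≤ -11)) ∧ ((¬(4*z > e - 1 ∨ 2*z = -3)) → ((n ≥ -6 → n + z = -9) ∧ (n > 20 ∨ z ≤ -16)))


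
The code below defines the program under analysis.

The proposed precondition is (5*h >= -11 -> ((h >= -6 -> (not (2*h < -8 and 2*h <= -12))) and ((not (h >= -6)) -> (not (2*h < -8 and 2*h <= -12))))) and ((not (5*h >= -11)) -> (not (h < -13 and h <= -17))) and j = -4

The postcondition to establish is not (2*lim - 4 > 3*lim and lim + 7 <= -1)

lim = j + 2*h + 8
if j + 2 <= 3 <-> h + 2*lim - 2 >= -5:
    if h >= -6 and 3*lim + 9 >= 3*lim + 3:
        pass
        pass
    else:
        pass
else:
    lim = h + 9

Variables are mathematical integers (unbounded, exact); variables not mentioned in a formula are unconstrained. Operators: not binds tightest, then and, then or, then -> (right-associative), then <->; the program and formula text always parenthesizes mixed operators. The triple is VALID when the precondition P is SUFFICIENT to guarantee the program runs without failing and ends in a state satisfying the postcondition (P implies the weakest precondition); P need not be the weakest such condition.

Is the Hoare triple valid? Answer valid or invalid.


Working backward. After the program, the postcondition not (2*lim - 4 > 3*lim and lim + 7 <= -1) must hold; in canonical form it is not (lim < -4 and lim <= -8).
Then branch requires (h >= -6 -> (not (lim < -4 and lim <= -8))) and ((not (h >= -6)) -> (not (lim < -4 and lim <= -8))); else branch requires not (h < -13 and h <= -17).
Before the if: ((j <= 1 <-> h + 2*lim >= -3) -> ((h >= -6 -> (not (lim < -4 and lim <= -8))) and ((not (h >= -6)) -> (not (lim < -4 and lim <= -8))))) and ((not (j <= 1 <-> h + 2*lim >= -3)) -> (not (h < -13 and h <= -17)))
Before lim := j + 2*h + 8: ((j <= 1 <-> 5*h + 2*j >= -19) -> ((h >= -6 -> (not (2*h + j < -12 and 2*h + j <= -16))) and ((not (h >= -6)) -> (not (2*h + j < -12 and 2*h + j <= -16))))) and ((not (j <= 1 <-> 5*h + 2*j >= -19)) -> (not (h < -13 and h <= -17)))
The weakest precondition is ((j <= 1 <-> 5*h + 2*j >= -19) -> ((h >= -6 -> (not (2*h + j < -12 and 2*h + j <= -16))) and ((not (h >= -6)) -> (not (2*h + j < -12 and 2*h + j <= -16))))) and ((not (j <= 1 <-> 5*h + 2*j >= -19)) -> (not (h < -13 and h <= -17))).
Check whether (5*h >= -11 -> ((h >= -6 -> (not (2*h < -8 and 2*h <= -12))) and ((not (h >= -6)) -> (not (2*h < -8 and 2*h <= -12))))) and ((not (5*h >= -11)) -> (not (h < -13 and h <= -17))) and j = -4 implies it.
Every state satisfying the precondition satisfies the weakest precondition: the implication holds.
Answer: valid


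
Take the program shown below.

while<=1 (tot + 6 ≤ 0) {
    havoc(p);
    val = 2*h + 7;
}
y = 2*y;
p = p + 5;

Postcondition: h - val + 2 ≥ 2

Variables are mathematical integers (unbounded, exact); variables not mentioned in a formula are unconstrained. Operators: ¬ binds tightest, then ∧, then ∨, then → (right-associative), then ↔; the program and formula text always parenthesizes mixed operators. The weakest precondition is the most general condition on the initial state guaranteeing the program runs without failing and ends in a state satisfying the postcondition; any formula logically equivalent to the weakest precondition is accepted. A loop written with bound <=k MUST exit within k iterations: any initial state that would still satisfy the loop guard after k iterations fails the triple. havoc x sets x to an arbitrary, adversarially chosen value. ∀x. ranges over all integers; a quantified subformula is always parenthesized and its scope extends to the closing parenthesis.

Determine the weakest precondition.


Working backward. After the program, the postcondition h - val + 2 ≥ 2 must hold; in canonical form it is h ≥ val.
Before p := p + 5: h ≥ val
Before y := 2*y: h ≥ val
Before the loop (bound <=1), unroll the exhaustion recursion (WP_0 = exit-now case; WP_j = one more guarded iteration, up to j = 1):
  WP_0: (¬(tot ≤ -6)) ∧ h ≥ val
  WP_1: (tot ≤ -6 → ((¬(tot ≤ -6)) ∧ h ≤ -7)) ∧ ((¬(tot ≤ -6)) → h ≥ val)
So before the loop: (tot ≤ -6 → ((¬(tot ≤ -6)) ∧ h ≤ -7)) ∧ ((¬(tot ≤ -6)) → h ≥ val)
Answer: WP = (tot ≤ -6 → ((¬(tot ≤ -6)) ∧ h ≤ -7)) ∧ ((¬(tot ≤ -6)) → h ≥ val)


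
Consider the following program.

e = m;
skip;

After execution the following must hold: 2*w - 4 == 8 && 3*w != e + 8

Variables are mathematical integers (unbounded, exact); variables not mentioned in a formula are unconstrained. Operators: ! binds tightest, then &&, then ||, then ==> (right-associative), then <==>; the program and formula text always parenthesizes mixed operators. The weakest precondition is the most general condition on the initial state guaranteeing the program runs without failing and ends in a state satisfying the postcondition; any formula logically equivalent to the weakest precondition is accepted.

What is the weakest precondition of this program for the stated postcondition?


Working backward. After the program, the postcondition 2*w - 4 == 8 && 3*w != e + 8 must hold; in canonical form it is 2*w == 12 && 3*w != e + 8.
Before skip: 2*w == 12 && 3*w != e + 8
Before e := m: 2*w == 12 && 3*w != m + 8
Answer: WP = 2*w == 12 && 3*w != m + 8


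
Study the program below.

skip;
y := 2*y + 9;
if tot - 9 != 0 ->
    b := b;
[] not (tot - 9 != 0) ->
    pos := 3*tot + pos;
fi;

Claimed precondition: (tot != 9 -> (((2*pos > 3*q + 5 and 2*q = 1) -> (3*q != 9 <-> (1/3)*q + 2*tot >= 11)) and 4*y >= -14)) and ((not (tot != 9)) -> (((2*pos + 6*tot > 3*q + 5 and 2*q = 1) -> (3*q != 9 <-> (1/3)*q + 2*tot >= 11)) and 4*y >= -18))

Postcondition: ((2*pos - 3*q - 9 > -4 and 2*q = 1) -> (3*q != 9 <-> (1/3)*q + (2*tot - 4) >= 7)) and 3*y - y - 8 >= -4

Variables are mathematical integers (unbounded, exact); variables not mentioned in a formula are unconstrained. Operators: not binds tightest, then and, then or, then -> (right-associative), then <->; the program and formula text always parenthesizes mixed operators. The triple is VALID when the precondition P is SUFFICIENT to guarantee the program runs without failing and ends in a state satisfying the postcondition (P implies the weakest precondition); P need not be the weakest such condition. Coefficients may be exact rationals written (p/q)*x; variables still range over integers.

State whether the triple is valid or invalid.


Working backward. After the program, the postcondition ((2*pos - 3*q - 9 > -4 and 2*q = 1) -> (3*q != 9 <-> (1/3)*q + (2*tot - 4) >= 7)) and 3*y - y - 8 >= -4 must hold; in canonical form it is ((2*pos > 3*q + 5 and 2*q = 1) -> (3*q != 9 <-> (1/3)*q + 2*tot >= 11)) and 2*y >= 4.
Then branch requires ((2*pos > 3*q + 5 and 2*q = 1) -> (3*q != 9 <-> (1/3)*q + 2*tot >= 11)) and 2*y >= 4; else branch requires ((2*pos + 6*tot > 3*q + 5 and 2*q = 1) -> (3*q != 9 <-> (1/3)*q + 2*tot >= 11)) and 2*y >= 4.
Before the if: (tot != 9 -> (((2*pos > 3*q + 5 and 2*q = 1) -> (3*q != 9 <-> (1/3)*q + 2*tot >= 11)) and 2*y >= 4)) and ((not (tot != 9)) -> (((2*pos + 6*tot > 3*q + 5 and 2*q = 1) -> (3*q != 9 <-> (1/3)*q + 2*tot >= 11)) and 2*y >= 4))
Before y := 2*y + 9: (tot != 9 -> (((2*pos > 3*q + 5 and 2*q = 1) -> (3*q != 9 <-> (1/3)*q + 2*tot >= 11)) and 4*y >= -14)) and ((not (tot != 9)) -> (((2*pos + 6*tot > 3*q + 5 and 2*q = 1) -> (3*q != 9 <-> (1/3)*q + 2*tot >= 11)) and 4*y >= -14))
Before skip: (tot != 9 -> (((2*pos > 3*q + 5 and 2*q = 1) -> (3*q != 9 <-> (1/3)*q + 2*tot >= 11)) and 4*y >= -14)) and ((not (tot != 9)) -> (((2*pos + 6*tot > 3*q + 5 and 2*q = 1) -> (3*q != 9 <-> (1/3)*q + 2*tot >= 11)) and 4*y >= -14))
The weakest precondition is (tot != 9 -> (((2*pos > 3*q + 5 and 2*q = 1) -> (3*q != 9 <-> (1/3)*q + 2*tot >= 11)) and 4*y >= -14)) and ((not (tot != 9)) -> (((2*pos + 6*tot > 3*q + 5 and 2*q = 1) -> (3*q != 9 <-> (1/3)*q + 2*tot >= 11)) and 4*y >= -14)).
Check whether (tot != 9 -> (((2*pos > 3*q + 5 and 2*q = 1) -> (3*q != 9 <-> (1/3)*q + 2*tot >= 11)) and 4*y >= -14)) and ((not (tot != 9)) -> (((2*pos + 6*tot > 3*q + 5 and 2*q = 1) -> (3*q != 9 <-> (1/3)*q + 2*tot >= 11)) and 4*y >= -18)) implies it.
Countermodel: at the initial state pos = 0, q = 0, tot = 9, y = -4, the precondition holds but the weakest precondition fails.
Answer: invalid


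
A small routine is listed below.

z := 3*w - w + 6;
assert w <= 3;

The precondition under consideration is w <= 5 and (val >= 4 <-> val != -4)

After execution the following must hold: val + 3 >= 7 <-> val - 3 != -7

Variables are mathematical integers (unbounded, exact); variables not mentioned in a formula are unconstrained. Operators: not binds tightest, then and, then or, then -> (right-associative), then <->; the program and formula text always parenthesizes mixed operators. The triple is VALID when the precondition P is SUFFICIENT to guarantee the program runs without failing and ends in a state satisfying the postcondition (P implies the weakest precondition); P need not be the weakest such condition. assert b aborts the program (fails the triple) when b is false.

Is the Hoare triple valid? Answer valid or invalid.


Working backward. After the program, the postcondition val + 3 >= 7 <-> val - 3 != -7 must hold; in canonical form it is val >= 4 <-> val != -4.
Before assert w <= 3: w <= 3 and (val >= 4 <-> val != -4)
Before z := 3*w - w + 6: w <= 3 and (val >= 4 <-> val != -4)
The weakest precondition is w <= 3 and (val >= 4 <-> val != -4).
Check whether w <= 5 and (val >= 4 <-> val != -4) implies it.
Countermodel: at the initial state val = 4, w = 4, the precondition holds but the weakest precondition fails.
Answer: invalid


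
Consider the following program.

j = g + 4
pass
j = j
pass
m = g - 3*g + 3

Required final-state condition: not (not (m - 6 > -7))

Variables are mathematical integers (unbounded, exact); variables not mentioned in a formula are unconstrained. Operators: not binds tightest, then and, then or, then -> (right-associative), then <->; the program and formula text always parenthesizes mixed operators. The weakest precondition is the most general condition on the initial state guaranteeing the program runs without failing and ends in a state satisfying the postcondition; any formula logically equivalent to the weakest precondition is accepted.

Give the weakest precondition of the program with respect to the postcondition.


Working backward. After the program, the postcondition not (not (m - 6 > -7)) must hold; in canonical form it is m > -1.
Before m := g - 3*g + 3: 2*g < 4
Before skip: 2*g < 4
Before j := j: 2*g < 4
Before skip: 2*g < 4
Before j := g + 4: 2*g < 4
Answer: WP = 2*g < 4


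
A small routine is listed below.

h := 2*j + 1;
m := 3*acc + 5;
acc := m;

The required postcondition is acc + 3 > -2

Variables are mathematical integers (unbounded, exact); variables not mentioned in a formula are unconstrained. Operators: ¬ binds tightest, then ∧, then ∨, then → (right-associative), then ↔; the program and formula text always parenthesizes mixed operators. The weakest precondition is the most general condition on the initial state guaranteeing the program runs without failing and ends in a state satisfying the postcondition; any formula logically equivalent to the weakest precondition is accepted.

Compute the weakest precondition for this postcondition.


Working backward. After the program, the postcondition acc + 3 > -2 must hold; in canonical form it is acc > -5.
Before acc := m: m > -5
Before m := 3*acc + 5: 3*acc > -10
Before h := 2*j + 1: 3*acc > -10
Answer: WP = 3*acc > -10


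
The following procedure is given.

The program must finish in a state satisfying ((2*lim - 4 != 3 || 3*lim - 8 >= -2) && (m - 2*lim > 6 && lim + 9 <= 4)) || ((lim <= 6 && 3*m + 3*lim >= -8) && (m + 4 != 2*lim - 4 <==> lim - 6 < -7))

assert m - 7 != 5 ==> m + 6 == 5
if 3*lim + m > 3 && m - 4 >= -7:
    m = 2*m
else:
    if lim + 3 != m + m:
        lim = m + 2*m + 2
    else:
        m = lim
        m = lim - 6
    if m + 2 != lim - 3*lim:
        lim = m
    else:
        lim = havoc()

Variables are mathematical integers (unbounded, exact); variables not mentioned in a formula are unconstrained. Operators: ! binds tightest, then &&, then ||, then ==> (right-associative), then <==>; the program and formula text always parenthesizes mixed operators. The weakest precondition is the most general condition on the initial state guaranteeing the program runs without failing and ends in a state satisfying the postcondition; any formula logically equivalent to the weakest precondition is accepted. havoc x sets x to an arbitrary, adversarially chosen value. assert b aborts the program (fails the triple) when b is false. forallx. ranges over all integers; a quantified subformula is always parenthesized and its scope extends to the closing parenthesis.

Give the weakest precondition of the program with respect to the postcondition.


Working backward. After the program, the postcondition ((2*lim - 4 != 3 || 3*lim - 8 >= -2) && (m - 2*lim > 6 && lim + 9 <= 4)) || ((lim <= 6 && 3*m + 3*lim >= -8) && (m + 4 != 2*lim - 4 <==> lim - 6 < -7)) must hold; in canonical form it is ((2*lim != 7 || 3*lim >= 6) && m > 2*lim + 6 && lim <= -5) || (lim <= 6 && 3*lim + 3*m >= -8 && (m != 2*lim - 8 <==> lim < -1)).
Then branch requires ((2*lim != 7 || 3*lim >= 6) && 2*m > 2*lim + 6 && lim <= -5) || (lim <= 6 && 3*lim + 6*m >= -8 && (2*m != 2*lim - 8 <==> lim < -1)); else branch requires (lim != 2*m - 3 ==> ((7*m != -6 ==> (((2*m != 7 || 3*m >= 6) && m < -6 && m <= -5) || (m <= 6 && 6*m >= -8 && (m != 8 <==> m < -1)))) && ((!(7*m != -6)) ==> (forall lim_1. (((2*lim_1 != 7 || 3*lim_1 >= 6) && m > 2*lim_1 + 6 && lim_1 <= -5) || (lim_1 <= 6 && 3*lim_1 + 3*m >= -8 && (m != 2*lim_1 - 8 <==> lim_1 < -1))))))) && ((!(lim != 2*m - 3)) ==> ((3*lim != 4 ==> (((2*lim != 19 || 3*lim >= 24) && lim < 0 && lim <= 1) || (lim <= 12 && 6*lim >= 28 && (lim != 14 <==> lim < 5)))) && ((!(3*lim != 4)) ==> (forall lim_1. (((2*lim_1 != 7 || 3*lim_1 >= 6) && lim > 2*lim_1 + 12 && lim_1 <= -5) || (lim_1 <= 6 && 3*lim + 3*lim_1 >= 10 && (lim != 2*lim_1 - 2 <==> lim_1 < -1))))))).
Before the if: ((3*lim + m > 3 && m >= -3) ==> (((2*lim != 7 || 3*lim >= 6) && 2*m > 2*lim + 6 && lim <= -5) || (lim <= 6 && 3*lim + 6*m >= -8 && (2*m != 2*lim - 8 <==> lim < -1)))) && ((!(3*lim + m > 3 && m >= -3)) ==> ((lim != 2*m - 3 ==> ((7*m != -6 ==> (((2*m != 7 || 3*m >= 6) && m < -6 && m <= -5) || (m <= 6 && 6*m >= -8 && (m != 8 <==> m < -1)))) && ((!(7*m != -6)) ==> (forall lim_1. (((2*lim_1 != 7 || 3*lim_1 >= 6) && m > 2*lim_1 + 6 && lim_1 <= -5) || (lim_1 <= 6 && 3*lim_1 + 3*m >= -8 && (m != 2*lim_1 - 8 <==> lim_1 < -1))))))) && ((!(lim != 2*m - 3)) ==> ((3*lim != 4 ==> (((2*lim != 19 || 3*lim >= 24) && lim < 0 && lim <= 1) || (lim <= 12 && 6*lim >= 28 && (lim != 14 <==> lim < 5)))) && ((!(3*lim != 4)) ==> (forall lim_1. (((2*lim_1 != 7 || 3*lim_1 >= 6) && lim > 2*lim_1 + 12 && lim_1 <= -5) || (lim_1 <= 6 && 3*lim + 3*lim_1 >= 10 && (lim != 2*lim_1 - 2 <==> lim_1 < -1)))))))))
Before assert m - 7 != 5 ==> m + 6 == 5: (m != 12 ==> m == -1) && ((3*lim + m > 3 && m >= -3) ==> (((2*lim != 7 || 3*lim >= 6) && 2*m > 2*lim + 6 && lim <= -5) || (lim <= 6 && 3*lim + 6*m >= -8 && (2*m != 2*lim - 8 <==> lim < -1)))) && ((!(3*lim + m > 3 && m >= -3)) ==> ((lim != 2*m - 3 ==> ((7*m != -6 ==> (((2*m != 7 || 3*m >= 6) && m < -6 && m <= -5) || (m <= 6 && 6*m >= -8 && (m != 8 <==> m < -1)))) && ((!(7*m != -6)) ==> (forall lim_1. (((2*lim_1 != 7 || 3*lim_1 >= 6) && m > 2*lim_1 + 6 && lim_1 <= -5) || (lim_1 <= 6 && 3*lim_1 + 3*m >= -8 && (m != 2*lim_1 - 8 <==> lim_1 < -1))))))) && ((!(lim != 2*m - 3)) ==> ((3*lim != 4 ==> (((2*lim != 19 || 3*lim >= 24) && lim < 0 && lim <= 1) || (lim <= 12 && 6*lim >= 28 && (lim != 14 <==> lim < 5)))) && ((!(3*lim != 4)) ==> (forall lim_1. (((2*lim_1 != 7 || 3*lim_1 >= 6) && lim > 2*lim_1 + 12 && lim_1 <= -5) || (lim_1 <= 6 && 3*lim + 3*lim_1 >= 10 && (lim != 2*lim_1 - 2 <==> lim_1 < -1)))))))))
Answer: WP = (m != 12 ==> m == -1) && ((3*lim + m > 3 && m >= -3) ==> (((2*lim != 7 || 3*lim >= 6) && 2*m > 2*lim + 6 && lim <= -5) || (lim <= 6 && 3*lim + 6*m >= -8 && (2*m != 2*lim - 8 <==> lim < -1)))) && ((!(3*lim + m > 3 && m >= -3)) ==> ((lim != 2*m - 3 ==> ((7*m != -6 ==> (((2*m != 7 || 3*m >= 6) && m < -6 && m <= -5) || (m <= 6 && 6*m >= -8 && (m != 8 <==> m < -1)))) && ((!(7*m != -6)) ==> (forall lim_1. (((2*lim_1 != 7 || 3*lim_1 >= 6) && m > 2*lim_1 + 6 && lim_1 <= -5) || (lim_1 <= 6 && 3*lim_1 + 3*m >= -8 && (m != 2*lim_1 - 8 <==> lim_1 < -1))))))) && ((!(lim != 2*m - 3)) ==> ((3*lim != 4 ==> (((2*lim != 19 || 3*lim >= 24) && lim < 0 && lim <= 1) || (lim <= 12 && 6*lim >= 28 && (lim != 14 <==> lim < 5)))) && ((!(3*lim != 4)) ==> (forall lim_1. (((2*lim_1 != 7 || 3*lim_1 >= 6) && lim > 2*lim_1 + 12 && lim_1 <= -5) || (lim_1 <= 6 && 3*lim + 3*lim_1 >= 10 && (lim != 2*lim_1 - 2 <==> lim_1 < -1)))))))))
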